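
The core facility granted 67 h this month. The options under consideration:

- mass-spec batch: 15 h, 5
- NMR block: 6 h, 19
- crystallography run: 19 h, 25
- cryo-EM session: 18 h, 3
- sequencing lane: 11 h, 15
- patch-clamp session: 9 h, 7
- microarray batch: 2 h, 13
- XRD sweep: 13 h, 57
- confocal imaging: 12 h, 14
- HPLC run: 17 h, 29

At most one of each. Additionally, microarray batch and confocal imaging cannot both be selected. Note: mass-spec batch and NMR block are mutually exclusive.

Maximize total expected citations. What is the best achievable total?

150

Best packing: NMR block + crystallography run + patch-clamp session + microarray batch + XRD sweep + HPLC run — 66 h, 150 total.
Next best is NMR block + crystallography run + sequencing lane + XRD sweep + HPLC run at 145 (66 h) — short by 5.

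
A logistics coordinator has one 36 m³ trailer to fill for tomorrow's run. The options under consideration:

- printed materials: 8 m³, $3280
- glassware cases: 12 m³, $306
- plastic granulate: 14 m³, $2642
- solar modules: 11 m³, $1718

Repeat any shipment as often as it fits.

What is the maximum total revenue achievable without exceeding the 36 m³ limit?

Best packing: 4×printed materials — 32 m³, 13120 total.

13120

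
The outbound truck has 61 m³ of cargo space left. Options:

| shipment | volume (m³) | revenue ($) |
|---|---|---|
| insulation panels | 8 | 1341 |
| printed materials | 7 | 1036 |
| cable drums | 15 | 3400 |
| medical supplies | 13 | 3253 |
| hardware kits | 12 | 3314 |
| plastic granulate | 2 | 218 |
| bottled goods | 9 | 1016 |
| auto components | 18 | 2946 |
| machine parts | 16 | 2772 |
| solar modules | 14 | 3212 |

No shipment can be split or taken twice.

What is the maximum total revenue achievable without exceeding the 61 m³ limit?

14215

Ranking by ratio (revenue/m³): hardware kits 276.17, medical supplies 250.23, solar modules 229.43, cable drums 226.67.
Taking printed materials + cable drums + medical supplies + hardware kits + solar modules: 61 m³ used, 14215 in revenue.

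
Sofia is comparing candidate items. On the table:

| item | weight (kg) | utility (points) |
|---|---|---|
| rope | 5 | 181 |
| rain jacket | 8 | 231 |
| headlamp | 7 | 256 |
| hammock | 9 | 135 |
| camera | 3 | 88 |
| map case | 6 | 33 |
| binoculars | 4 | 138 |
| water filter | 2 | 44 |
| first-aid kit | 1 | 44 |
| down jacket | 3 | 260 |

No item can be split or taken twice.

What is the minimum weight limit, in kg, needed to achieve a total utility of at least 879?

20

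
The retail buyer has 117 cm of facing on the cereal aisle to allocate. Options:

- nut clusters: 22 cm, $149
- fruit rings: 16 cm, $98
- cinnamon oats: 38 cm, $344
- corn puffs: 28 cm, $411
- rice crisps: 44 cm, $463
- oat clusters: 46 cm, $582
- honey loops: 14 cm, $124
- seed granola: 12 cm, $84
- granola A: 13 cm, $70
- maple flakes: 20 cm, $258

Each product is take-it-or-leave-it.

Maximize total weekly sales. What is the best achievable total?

1400

Greedy by ratio would take corn puffs + oat clusters + honey loops + maple flakes: 108 cm used, total 1375.
Replace honey loops with nut clusters: the trade gains 25 net, giving 1400 at 116 cm.
Runner-up corn puffs + oat clusters + honey loops + maple flakes tops out at 1375.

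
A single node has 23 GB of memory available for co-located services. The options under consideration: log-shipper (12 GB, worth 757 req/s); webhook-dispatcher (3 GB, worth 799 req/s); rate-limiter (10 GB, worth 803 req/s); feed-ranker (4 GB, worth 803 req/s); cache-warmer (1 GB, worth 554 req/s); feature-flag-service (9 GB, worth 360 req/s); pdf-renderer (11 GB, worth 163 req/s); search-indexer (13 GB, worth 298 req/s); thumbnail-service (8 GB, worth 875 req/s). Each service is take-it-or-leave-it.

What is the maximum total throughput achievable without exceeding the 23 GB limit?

By throughput per GB: cache-warmer 554.00, webhook-dispatcher 266.33, feed-ranker 200.75, thumbnail-service 109.38 lead.
Taking the top-ratio services first gives webhook-dispatcher + feed-ranker + cache-warmer + thumbnail-service for 3031 (16 GB).
Replace webhook-dispatcher with rate-limiter: the trade gains 4 net, giving 3035 at 23 GB.

3035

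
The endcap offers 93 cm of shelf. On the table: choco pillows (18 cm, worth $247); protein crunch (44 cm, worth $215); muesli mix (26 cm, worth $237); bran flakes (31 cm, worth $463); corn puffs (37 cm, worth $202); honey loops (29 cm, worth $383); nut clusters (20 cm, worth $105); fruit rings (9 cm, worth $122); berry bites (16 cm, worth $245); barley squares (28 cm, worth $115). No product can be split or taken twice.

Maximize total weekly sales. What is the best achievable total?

By weekly sales per cm: berry bites 15.31, bran flakes 14.94, choco pillows 13.72 lead.
Taking the top-ratio products first gives choco pillows + bran flakes + fruit rings + berry bites for 1077 (74 cm).
Replace berry bites with honey loops: the trade gains 138 net, giving 1215 at 87 cm.
Runner-up bran flakes + honey loops + fruit rings + berry bites tops out at 1213.

1215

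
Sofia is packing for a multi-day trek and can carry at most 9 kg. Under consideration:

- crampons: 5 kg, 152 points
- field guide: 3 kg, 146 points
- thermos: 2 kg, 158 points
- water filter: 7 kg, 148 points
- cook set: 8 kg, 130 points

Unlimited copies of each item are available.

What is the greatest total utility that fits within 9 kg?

632

Ranking by ratio (utility/kg): thermos 79.00, field guide 48.67, crampons 30.40.
Best packing: 4×thermos — 8 kg, 632 total.
The spare 1 kg is too small for any remaining item, and no exchange beats 632.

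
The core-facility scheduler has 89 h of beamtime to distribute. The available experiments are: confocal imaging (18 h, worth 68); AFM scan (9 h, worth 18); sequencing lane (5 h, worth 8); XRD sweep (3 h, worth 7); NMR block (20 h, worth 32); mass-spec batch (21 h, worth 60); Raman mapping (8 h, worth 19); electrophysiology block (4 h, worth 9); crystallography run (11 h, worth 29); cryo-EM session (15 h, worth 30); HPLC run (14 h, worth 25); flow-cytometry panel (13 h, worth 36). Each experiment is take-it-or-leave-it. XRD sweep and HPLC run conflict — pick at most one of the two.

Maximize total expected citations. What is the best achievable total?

Greedy by ratio would take confocal imaging + AFM scan + XRD sweep + mass-spec batch + Raman mapping + electrophysiology block + crystallography run + flow-cytometry panel: 87 h used, total 246.
Replace AFM scan and electrophysiology block with cryo-EM session: the trade gains 3 net, giving 249 at 89 h.
The closest alternative, confocal imaging + AFM scan + sequencing lane + mass-spec batch + Raman mapping + electrophysiology block + crystallography run + flow-cytometry panel, reaches only 247.

249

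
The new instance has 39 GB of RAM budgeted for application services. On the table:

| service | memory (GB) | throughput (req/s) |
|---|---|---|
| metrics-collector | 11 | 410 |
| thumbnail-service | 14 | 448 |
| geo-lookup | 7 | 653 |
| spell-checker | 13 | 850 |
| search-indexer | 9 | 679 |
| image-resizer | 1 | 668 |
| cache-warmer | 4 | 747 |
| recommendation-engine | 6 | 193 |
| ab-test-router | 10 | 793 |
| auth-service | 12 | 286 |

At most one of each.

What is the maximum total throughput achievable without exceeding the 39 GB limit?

3737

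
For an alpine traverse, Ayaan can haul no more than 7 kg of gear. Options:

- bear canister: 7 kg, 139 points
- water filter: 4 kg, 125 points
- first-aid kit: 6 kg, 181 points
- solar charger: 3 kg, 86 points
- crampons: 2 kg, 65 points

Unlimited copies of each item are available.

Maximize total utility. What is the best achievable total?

216

Density check — crampons 32.50, water filter 31.25, first-aid kit 30.17, solar charger 28.67 are the best per kg.
Filling by ratio: 3×crampons for 195, with 1 kg left unused.
Replace crampons with solar charger: the trade gains 21 net, giving 216 at 7 kg.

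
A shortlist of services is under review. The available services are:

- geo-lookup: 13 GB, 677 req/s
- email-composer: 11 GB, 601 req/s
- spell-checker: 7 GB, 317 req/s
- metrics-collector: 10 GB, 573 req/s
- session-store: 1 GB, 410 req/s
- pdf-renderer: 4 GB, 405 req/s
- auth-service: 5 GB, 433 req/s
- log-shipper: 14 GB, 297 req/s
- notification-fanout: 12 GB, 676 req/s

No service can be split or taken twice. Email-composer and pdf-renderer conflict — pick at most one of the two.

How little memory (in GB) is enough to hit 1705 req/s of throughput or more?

20

Look for the lowest-memory combination reaching 1705.
Taking metrics-collector + session-store + pdf-renderer + auth-service gives 1821 (≥ 1705) for 20 GB.
No combination under 20 GB hits 1705.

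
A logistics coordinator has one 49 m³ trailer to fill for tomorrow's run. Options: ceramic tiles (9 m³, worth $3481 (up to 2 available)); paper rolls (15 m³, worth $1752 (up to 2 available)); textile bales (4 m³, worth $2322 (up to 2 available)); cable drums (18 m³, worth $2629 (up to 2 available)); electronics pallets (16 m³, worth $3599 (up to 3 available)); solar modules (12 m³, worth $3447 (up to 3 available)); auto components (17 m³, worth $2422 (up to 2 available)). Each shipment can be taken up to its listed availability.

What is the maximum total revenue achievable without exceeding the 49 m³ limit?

Taking the top-ratio shipments first gives 2×ceramic tiles + 2×textile bales + solar modules for 15053 (38 m³).
Replace textile bales with solar modules: the trade gains 1125 net, giving 16178 at 46 m³.
That's the maximum — no swap from here does better than 16178.

16178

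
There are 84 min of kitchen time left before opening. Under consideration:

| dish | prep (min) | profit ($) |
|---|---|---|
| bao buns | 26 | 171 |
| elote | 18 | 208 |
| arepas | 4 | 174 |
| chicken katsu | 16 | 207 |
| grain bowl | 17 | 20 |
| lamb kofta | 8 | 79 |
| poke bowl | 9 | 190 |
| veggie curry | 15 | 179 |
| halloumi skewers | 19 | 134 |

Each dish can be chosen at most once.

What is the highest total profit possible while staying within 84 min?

A density-first pass picks elote + arepas + chicken katsu + lamb kofta + poke bowl + veggie curry — 1037 at 70 min.
The 8 min tied up in lamb kofta is better spent on halloumi skewers — total rises to 1092 (81 min).

1092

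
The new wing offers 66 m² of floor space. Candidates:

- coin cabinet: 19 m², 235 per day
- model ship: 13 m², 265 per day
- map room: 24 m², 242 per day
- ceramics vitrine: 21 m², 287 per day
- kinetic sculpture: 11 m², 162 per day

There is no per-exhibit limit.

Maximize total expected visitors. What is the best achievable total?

1325

Best packing: 5×model ship — 65 m², 1325 total.
That's the maximum — no swap from here does better than 1325.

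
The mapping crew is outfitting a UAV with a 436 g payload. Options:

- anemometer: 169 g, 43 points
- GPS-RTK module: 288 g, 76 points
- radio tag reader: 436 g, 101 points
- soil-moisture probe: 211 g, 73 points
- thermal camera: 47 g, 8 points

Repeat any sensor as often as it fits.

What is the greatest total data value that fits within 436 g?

146

Ranking by ratio (data value/g): soil-moisture probe 0.35, GPS-RTK module 0.26, anemometer 0.25, radio tag reader 0.23.
Best packing: 2×soil-moisture probe — 422 g, 146 total.
The spare 14 g is too small for any remaining sensor, and no exchange beats 146.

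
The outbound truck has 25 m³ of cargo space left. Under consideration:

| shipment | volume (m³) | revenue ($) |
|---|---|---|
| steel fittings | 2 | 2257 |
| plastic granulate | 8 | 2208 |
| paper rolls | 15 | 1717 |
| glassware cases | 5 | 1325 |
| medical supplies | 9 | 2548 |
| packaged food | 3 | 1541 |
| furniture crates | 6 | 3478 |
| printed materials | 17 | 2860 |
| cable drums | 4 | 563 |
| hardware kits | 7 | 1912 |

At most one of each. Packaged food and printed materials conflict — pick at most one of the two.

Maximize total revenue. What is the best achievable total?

Ranking by ratio (revenue/m³): steel fittings 1128.50, furniture crates 579.67, packaged food 513.67.
Best packing: steel fittings + glassware cases + medical supplies + packaged food + furniture crates — 25 m³, 11149 total.
Runner-up steel fittings + plastic granulate + glassware cases + packaged food + furniture crates tops out at 10809.

11149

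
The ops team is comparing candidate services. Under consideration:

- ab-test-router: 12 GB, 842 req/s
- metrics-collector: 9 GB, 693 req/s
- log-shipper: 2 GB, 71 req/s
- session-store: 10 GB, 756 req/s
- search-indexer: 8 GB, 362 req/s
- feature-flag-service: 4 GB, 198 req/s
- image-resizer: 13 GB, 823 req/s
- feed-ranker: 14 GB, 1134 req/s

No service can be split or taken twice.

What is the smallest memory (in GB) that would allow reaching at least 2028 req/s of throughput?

28

Need the lightest bundle worth ≥ 2028.
ab-test-router + log-shipper + feed-ranker reaches 2047 using 28 GB.
Any bundle with less than 28 GB falls short of 2028.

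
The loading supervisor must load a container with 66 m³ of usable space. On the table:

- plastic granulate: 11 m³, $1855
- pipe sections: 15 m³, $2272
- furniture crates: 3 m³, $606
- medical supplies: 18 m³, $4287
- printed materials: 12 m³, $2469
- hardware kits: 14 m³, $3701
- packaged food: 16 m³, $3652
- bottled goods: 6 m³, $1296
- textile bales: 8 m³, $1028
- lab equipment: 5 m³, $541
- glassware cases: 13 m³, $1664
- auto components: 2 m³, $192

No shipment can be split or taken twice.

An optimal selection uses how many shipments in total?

5

Optimal total is 15405.
For example medical supplies + printed materials + hardware kits + packaged food + bottled goods achieves it, using 66 m³.
All optima have 5 shipments.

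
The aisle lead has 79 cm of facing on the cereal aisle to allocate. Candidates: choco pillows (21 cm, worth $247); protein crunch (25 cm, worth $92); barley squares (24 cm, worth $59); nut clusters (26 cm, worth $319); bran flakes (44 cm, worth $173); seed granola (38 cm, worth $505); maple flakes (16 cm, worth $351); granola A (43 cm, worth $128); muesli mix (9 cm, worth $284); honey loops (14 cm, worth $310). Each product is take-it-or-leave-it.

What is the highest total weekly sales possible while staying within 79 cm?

1450

The ratio ordering already packs tightly: seed granola + maple flakes + muesli mix + honey loops, 77 cm, 1450.
Next best is nut clusters + maple flakes + muesli mix + honey loops at 1264 (65 cm) — short by 186.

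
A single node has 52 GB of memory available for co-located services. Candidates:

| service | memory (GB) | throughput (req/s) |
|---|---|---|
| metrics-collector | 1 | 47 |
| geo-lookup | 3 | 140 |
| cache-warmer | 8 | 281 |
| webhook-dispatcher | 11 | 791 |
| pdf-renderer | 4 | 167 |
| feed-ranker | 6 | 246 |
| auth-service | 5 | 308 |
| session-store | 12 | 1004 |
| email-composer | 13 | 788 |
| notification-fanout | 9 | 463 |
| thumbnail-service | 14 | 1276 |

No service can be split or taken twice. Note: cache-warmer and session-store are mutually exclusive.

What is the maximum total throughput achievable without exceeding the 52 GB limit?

3906

Greedy by ratio would take metrics-collector + webhook-dispatcher + auth-service + session-store + notification-fanout + thumbnail-service: 52 GB used, total 3889.
The 14 GB tied up in auth-service and notification-fanout is better spent on email-composer — total rises to 3906 (51 GB).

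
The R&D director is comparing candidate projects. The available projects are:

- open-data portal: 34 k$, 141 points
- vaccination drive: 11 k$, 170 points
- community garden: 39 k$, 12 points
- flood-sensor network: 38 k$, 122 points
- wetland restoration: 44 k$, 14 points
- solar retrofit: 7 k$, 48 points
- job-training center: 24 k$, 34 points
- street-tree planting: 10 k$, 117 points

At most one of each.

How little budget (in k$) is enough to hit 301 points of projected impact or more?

28

Need the lightest bundle worth ≥ 301.
vaccination drive + solar retrofit + street-tree planting reaches 335 using 28 k$.
No combination under 28 k$ hits 301.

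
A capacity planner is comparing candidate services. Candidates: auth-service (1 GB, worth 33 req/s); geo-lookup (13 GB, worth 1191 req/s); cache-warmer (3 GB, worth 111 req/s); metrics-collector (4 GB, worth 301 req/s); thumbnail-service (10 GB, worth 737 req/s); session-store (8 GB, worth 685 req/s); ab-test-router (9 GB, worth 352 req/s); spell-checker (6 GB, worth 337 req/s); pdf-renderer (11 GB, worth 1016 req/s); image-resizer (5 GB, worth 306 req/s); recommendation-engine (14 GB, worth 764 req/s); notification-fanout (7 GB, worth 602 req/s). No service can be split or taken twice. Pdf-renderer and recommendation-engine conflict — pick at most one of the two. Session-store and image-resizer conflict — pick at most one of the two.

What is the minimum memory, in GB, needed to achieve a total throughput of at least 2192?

24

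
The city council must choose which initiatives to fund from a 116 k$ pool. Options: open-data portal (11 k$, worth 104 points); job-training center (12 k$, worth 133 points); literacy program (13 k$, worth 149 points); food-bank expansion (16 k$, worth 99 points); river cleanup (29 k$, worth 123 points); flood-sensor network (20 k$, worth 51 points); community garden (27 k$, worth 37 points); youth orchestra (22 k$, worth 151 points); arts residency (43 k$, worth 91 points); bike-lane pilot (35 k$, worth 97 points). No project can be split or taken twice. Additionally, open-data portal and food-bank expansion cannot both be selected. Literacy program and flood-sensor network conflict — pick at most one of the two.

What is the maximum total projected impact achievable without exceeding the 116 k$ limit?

697

Open-data portal + job-training center + literacy program + river cleanup + community garden + youth orchestra uses 114 of the 116 k$ and totals 697.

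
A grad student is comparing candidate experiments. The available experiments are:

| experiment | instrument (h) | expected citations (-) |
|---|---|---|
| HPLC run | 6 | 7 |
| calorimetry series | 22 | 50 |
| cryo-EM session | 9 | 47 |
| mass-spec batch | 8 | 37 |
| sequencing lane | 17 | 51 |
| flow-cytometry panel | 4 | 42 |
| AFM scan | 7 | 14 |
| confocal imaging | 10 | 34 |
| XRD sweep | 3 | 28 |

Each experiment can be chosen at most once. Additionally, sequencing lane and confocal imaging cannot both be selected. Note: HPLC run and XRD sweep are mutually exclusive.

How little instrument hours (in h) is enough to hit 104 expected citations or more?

15

Minimise h subject to total expected citations ≥ 104.
mass-spec batch + flow-cytometry panel + XRD sweep: 107 expected citations at 15 h.
No combination under 15 h hits 104.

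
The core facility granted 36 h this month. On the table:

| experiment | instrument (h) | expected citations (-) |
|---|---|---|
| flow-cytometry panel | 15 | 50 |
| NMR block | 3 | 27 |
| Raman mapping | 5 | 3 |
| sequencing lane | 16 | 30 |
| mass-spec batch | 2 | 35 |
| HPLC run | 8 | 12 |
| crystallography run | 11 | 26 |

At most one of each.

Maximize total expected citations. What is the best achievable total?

142

Taking the top-ratio experiments first gives flow-cytometry panel + NMR block + Raman mapping + mass-spec batch + crystallography run for 141 (36 h).
The 16 h tied up in Raman mapping and crystallography run is better spent on sequencing lane — total rises to 142 (36 h).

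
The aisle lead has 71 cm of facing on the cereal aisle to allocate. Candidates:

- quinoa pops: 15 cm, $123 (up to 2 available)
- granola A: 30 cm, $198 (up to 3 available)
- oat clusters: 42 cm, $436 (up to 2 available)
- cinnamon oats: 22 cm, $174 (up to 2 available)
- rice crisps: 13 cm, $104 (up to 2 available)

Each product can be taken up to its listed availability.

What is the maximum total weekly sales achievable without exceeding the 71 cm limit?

Best packing: quinoa pops + oat clusters + rice crisps — 70 cm, 663 total.

663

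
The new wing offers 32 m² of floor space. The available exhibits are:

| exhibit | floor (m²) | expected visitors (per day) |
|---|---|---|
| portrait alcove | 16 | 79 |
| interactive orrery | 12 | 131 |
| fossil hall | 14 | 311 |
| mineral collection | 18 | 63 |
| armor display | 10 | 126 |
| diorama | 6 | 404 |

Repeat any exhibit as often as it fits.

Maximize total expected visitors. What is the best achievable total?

The ratio ordering already packs tightly: 5×diorama, 30 m², 2020.

2020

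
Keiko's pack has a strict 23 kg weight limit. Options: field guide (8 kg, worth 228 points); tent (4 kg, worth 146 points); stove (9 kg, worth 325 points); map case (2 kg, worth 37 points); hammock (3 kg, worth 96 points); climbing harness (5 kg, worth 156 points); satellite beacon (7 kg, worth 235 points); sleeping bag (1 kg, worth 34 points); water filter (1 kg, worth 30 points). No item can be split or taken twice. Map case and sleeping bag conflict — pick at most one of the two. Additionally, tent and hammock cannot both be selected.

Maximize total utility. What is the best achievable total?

Ranking by ratio (utility/kg): tent 36.50, stove 36.11, sleeping bag 34.00.
A density-first pass picks tent + stove + satellite beacon + sleeping bag + water filter — 770 at 22 kg.
The 4 kg tied up in tent is better spent on climbing harness — total rises to 780 (23 kg).
That's the maximum — no feasible swap from here does better than 780.

780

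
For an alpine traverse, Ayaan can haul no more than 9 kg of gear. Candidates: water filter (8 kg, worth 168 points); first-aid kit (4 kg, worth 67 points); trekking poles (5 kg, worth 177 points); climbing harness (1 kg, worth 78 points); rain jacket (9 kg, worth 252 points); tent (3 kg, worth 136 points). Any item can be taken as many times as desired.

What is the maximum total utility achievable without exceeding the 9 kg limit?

702

Density check — climbing harness 78.00, tent 45.33, trekking poles 35.40, rain jacket 28.00 are the best per kg.
Taking 9×climbing harness: 9 kg used, 702 in utility.
Every other selection either busts 9 kg or fails to beat 702.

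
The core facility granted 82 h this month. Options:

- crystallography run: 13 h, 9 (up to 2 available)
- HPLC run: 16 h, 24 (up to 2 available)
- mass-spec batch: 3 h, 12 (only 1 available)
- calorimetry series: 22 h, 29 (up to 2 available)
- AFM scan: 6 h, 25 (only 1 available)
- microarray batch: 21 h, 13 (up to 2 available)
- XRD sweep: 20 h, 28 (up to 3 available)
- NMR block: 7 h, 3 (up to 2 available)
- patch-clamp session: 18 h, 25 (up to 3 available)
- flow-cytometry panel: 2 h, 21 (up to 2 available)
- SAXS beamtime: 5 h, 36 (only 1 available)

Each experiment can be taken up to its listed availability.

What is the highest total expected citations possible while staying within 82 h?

A density-first pass picks 2×HPLC run + mass-spec batch + AFM scan + XRD sweep + NMR block + 2×flow-cytometry panel + SAXS beamtime — 194 at 77 h.
Dropping 2×HPLC run and NMR block frees 39 h; slotting in 2×calorimetry series (44 h) lifts the total to 201 at 82 h.
That's the maximum — no swap from here does better than 201.

201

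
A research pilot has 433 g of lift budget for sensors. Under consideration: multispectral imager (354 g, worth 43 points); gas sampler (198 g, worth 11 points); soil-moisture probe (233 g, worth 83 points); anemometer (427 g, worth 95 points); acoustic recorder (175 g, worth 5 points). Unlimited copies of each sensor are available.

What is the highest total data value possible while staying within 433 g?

Filling by ratio: gas sampler + soil-moisture probe for 94, with 2 g left unused.
Replace gas sampler and soil-moisture probe with anemometer: the trade gains 1 net, giving 95 at 427 g.

95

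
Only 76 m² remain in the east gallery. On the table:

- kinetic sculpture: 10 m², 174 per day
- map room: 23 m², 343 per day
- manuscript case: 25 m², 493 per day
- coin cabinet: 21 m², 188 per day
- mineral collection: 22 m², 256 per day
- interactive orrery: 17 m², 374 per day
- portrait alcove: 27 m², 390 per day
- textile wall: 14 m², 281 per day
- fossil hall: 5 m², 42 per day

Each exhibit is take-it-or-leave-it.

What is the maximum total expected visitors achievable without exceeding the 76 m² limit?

1384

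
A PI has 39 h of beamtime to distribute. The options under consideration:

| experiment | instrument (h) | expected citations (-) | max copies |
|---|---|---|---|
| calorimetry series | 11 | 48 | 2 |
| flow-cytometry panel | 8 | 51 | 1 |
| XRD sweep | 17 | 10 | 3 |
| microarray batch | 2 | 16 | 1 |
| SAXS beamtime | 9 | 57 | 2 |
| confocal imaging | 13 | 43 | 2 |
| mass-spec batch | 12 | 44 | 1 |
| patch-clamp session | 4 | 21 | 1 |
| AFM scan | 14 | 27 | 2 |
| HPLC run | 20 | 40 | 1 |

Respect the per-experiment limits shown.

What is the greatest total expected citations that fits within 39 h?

229

Greedy by ratio would take flow-cytometry panel + microarray batch + 2×SAXS beamtime + patch-clamp session: 32 h used, total 202.
Dropping patch-clamp session frees 4 h; slotting in calorimetry series (11 h) lifts the total to 229 at 39 h.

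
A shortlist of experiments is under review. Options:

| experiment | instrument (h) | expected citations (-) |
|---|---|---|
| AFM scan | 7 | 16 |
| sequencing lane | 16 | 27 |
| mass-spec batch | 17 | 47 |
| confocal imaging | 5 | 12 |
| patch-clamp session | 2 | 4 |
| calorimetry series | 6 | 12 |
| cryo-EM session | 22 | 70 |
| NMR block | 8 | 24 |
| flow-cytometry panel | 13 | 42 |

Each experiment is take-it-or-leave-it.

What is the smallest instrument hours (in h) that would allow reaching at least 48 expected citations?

Minimise h subject to total expected citations ≥ 48.
Taking confocal imaging + flow-cytometry panel gives 54 (≥ 48) for 18 h.
Below 18 h the best achievable stays under 48.

18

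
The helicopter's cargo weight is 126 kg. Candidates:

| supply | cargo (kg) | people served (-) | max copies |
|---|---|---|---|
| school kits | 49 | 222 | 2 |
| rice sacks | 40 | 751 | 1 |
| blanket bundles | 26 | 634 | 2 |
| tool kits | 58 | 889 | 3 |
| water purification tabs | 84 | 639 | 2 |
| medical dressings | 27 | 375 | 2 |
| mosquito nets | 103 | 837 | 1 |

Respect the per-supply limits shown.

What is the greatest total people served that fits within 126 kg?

The ratio ordering already packs tightly: rice sacks + 2×blanket bundles + medical dressings, 119 kg, 2394.
No other feasible combination exceeds 2394.

2394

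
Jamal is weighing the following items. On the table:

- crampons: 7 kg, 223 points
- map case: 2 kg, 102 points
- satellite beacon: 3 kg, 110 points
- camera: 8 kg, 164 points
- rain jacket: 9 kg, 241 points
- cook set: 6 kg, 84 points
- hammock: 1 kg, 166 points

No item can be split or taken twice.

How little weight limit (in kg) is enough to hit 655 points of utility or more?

Look for the lowest-weight combination reaching 655.
crampons + map case + camera + hammock: 655 utility at 18 kg.
No combination under 18 kg hits 655.

18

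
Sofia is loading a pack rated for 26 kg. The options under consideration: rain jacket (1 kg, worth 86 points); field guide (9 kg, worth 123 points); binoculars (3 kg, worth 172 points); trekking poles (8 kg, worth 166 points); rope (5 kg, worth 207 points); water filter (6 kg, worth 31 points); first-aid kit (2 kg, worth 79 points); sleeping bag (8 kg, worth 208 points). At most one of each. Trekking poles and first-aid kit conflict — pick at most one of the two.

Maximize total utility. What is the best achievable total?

Taking the top-ratio items first gives rain jacket + binoculars + rope + water filter + first-aid kit + sleeping bag for 783 (25 kg).
Replace water filter and first-aid kit with trekking poles: the trade gains 56 net, giving 839 at 25 kg.

839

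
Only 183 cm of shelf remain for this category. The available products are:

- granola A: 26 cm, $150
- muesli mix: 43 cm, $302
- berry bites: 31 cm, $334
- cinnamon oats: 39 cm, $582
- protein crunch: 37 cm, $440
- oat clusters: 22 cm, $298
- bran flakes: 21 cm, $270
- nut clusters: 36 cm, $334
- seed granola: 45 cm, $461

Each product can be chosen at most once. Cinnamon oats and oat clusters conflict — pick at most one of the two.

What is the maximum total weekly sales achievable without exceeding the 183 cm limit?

Best packing: berry bites + cinnamon oats + protein crunch + bran flakes + seed granola — 173 cm, 2087 total.
No other feasible combination exceeds 2087.

2087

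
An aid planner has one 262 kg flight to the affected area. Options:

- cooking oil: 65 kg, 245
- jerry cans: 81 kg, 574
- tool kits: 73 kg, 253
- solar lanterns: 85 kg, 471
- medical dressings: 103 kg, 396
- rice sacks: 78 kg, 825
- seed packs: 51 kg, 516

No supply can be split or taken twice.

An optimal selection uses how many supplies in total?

3

Optimal total is 1915.
For example jerry cans + rice sacks + seed packs achieves it, using 210 kg.
Every optimal selection uses 3 supplies.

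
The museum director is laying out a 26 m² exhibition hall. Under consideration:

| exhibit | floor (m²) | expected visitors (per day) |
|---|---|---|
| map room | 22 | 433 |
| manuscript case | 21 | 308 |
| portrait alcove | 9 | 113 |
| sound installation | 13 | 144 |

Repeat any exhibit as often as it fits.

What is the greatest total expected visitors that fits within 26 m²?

433

By expected visitors per m²: map room 19.68, manuscript case 14.67, portrait alcove 12.56 lead.
The ratio ordering already packs tightly: map room, 22 m², 433.
Every other selection either busts 26 m² or fails to beat 433.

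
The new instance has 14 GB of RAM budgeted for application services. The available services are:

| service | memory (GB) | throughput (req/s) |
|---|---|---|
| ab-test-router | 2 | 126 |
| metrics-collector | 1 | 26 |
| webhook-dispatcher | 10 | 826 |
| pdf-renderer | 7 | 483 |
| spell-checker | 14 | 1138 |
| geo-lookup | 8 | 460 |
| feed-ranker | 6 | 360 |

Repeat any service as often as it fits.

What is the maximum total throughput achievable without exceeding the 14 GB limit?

1138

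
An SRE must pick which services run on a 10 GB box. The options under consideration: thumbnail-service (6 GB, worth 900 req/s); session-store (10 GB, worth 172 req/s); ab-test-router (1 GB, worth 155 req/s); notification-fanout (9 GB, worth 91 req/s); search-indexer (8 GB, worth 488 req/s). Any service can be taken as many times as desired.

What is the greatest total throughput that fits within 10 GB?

10×ab-test-router uses 10 of the 10 GB and totals 1550.
No other feasible combination exceeds 1550.

1550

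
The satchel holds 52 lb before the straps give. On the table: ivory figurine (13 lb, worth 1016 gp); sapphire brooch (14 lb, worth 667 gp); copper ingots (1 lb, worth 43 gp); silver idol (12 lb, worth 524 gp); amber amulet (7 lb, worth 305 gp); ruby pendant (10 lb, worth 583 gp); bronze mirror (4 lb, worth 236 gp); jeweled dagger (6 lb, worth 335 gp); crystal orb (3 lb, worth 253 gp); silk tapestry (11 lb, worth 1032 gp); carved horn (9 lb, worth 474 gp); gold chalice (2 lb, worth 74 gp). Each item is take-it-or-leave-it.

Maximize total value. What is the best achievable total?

The ratio heuristic lands on ivory figurine + copper ingots + ruby pendant + bronze mirror + jeweled dagger + crystal orb + silk tapestry + gold chalice (3572) but leaves 2 lb idle.
Replace copper ingots and bronze mirror and gold chalice with carved horn: the trade gains 121 net, giving 3693 at 52 lb.

3693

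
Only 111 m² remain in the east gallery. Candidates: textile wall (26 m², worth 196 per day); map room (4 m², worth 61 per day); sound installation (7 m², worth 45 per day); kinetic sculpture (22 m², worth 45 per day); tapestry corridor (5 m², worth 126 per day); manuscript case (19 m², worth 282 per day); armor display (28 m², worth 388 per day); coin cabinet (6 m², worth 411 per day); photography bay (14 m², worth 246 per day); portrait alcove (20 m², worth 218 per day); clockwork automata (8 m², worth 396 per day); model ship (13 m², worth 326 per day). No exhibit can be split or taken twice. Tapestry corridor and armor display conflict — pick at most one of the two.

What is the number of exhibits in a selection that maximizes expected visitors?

The maximum expected visitors within 111 m² is 2267.
For example manuscript case + armor display + coin cabinet + photography bay + portrait alcove + clockwork automata + model ship achieves it, using 108 m².
All optima have 7 exhibits.

7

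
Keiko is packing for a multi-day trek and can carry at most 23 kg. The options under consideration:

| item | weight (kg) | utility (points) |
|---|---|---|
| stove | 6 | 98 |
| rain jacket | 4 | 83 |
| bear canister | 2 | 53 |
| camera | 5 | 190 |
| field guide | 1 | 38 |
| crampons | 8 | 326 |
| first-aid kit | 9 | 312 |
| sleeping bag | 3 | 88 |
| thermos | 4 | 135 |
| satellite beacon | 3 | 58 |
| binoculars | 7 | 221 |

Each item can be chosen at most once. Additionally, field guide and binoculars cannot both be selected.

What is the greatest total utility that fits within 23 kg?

866

Taking camera + field guide + crampons + first-aid kit: 23 kg used, 866 in utility.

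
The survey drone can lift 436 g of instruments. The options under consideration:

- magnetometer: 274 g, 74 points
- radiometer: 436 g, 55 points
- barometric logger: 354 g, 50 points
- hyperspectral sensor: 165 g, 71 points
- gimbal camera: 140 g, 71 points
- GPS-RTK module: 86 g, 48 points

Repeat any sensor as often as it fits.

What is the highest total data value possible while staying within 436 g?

240

Density check — GPS-RTK module 0.56, gimbal camera 0.51, hyperspectral sensor 0.43, magnetometer 0.27 are the best per g.
Best packing: 5×GPS-RTK module — 430 g, 240 total.
Nothing else within 436 g beats 240.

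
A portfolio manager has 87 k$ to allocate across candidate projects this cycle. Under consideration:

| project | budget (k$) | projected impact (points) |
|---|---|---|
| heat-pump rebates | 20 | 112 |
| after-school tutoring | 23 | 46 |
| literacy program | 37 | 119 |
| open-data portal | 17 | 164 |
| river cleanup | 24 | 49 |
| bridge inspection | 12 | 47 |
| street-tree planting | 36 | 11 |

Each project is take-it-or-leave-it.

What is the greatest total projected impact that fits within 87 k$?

Best packing: heat-pump rebates + literacy program + open-data portal + bridge inspection — 86 k$, 442 total.
Runner-up heat-pump rebates + literacy program + open-data portal tops out at 395.

442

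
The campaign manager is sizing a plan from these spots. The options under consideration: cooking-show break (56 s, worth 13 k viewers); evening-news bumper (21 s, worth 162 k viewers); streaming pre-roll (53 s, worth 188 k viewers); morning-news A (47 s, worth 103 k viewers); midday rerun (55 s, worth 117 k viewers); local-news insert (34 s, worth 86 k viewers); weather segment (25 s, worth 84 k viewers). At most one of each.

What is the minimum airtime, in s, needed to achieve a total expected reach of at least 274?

74

Need the lightest bundle worth ≥ 274.
evening-news bumper + streaming pre-roll reaches 350 using 74 s.
No combination under 74 s hits 274.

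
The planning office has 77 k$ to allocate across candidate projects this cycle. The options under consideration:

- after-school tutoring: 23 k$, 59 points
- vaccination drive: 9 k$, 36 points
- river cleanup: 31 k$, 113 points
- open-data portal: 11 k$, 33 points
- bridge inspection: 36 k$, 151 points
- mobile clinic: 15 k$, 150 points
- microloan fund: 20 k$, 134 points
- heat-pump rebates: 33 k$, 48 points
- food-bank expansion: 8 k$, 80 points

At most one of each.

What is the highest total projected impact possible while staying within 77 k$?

Density check — mobile clinic 10.00, food-bank expansion 10.00, microloan fund 6.70 are the best per k$.
Taking the top-ratio projects first gives vaccination drive + open-data portal + mobile clinic + microloan fund + food-bank expansion for 433 (63 k$).
Replace vaccination drive and open-data portal with river cleanup: the trade gains 44 net, giving 477 at 74 k$.

477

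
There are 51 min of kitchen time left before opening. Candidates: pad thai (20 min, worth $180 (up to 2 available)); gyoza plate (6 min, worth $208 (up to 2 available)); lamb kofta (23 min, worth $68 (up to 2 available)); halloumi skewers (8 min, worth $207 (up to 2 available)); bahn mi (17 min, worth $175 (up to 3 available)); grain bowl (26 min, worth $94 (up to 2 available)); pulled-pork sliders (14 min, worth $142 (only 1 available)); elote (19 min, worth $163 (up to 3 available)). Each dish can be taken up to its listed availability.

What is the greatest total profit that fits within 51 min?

By profit per min: gyoza plate 34.67, halloumi skewers 25.88, bahn mi 10.29 lead.
The ratio heuristic lands on 2×gyoza plate + 2×halloumi skewers + bahn mi (1005) but leaves 6 min idle.
The 17 min tied up in bahn mi is better spent on pad thai — total rises to 1010 (48 min).
No other feasible combination exceeds 1010.

1010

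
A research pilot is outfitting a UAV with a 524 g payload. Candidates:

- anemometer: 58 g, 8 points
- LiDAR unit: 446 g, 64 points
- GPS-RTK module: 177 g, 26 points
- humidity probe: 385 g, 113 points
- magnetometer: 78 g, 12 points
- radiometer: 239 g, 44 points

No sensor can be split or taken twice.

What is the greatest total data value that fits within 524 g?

Best packing: anemometer + humidity probe + magnetometer — 521 g, 133 total.

133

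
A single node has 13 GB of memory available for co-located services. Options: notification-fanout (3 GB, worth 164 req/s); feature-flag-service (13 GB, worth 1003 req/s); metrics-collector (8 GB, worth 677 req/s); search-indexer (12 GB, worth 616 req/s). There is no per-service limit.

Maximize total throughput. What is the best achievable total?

Greedy by ratio would take notification-fanout + metrics-collector: 11 GB used, total 841.
Dropping notification-fanout and metrics-collector frees 11 GB; slotting in feature-flag-service (13 GB) lifts the total to 1003 at 13 GB.
Every other selection either busts 13 GB or fails to beat 1003.

1003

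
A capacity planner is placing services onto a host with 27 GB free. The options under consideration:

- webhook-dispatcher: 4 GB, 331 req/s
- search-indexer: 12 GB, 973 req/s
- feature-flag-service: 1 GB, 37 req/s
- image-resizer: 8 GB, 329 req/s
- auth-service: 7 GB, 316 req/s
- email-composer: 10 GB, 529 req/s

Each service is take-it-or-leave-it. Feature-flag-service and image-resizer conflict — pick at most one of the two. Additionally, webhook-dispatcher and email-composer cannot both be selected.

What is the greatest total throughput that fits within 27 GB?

Density check — webhook-dispatcher 82.75, search-indexer 81.08, email-composer 52.90 are the best per GB.
Taking webhook-dispatcher + search-indexer + feature-flag-service + auth-service: 24 GB used, 1657 in throughput.
Runner-up webhook-dispatcher + search-indexer + image-resizer tops out at 1633.

1657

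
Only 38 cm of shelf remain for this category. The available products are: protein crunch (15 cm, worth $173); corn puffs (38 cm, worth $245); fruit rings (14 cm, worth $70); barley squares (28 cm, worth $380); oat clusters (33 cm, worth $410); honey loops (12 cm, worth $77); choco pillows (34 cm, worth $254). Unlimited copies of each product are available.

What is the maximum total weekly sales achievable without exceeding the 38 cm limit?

410

By weekly sales per cm: barley squares 13.57, oat clusters 12.42, protein crunch 11.53 lead.
Filling by ratio: barley squares for 380, with 10 cm left unused.
Replace barley squares with oat clusters: the trade gains 30 net, giving 410 at 33 cm.
No other feasible combination exceeds 410.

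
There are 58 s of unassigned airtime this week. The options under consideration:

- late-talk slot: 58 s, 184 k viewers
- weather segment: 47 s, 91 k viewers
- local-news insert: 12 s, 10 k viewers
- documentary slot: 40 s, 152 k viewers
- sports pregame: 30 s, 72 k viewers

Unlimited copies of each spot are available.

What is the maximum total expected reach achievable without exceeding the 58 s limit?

Greedy by ratio would take local-news insert + documentary slot: 52 s used, total 162.
The 52 s tied up in local-news insert and documentary slot is better spent on late-talk slot — total rises to 184 (58 s).
Nothing else within 58 s beats 184.

184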